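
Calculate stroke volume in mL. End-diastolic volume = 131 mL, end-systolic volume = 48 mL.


SV = EDV - ESV
SV = 131 - 48
SV = 83 mL


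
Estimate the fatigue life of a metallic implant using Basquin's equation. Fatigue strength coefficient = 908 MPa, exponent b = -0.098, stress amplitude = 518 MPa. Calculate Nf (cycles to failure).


sigma_a = sigma_f' * (2Nf)^b
2Nf = (sigma_a/sigma_f')^(1/b)
2Nf = (518/908)^(1/-0.098)
2Nf = 307.11924
Nf = 153.6


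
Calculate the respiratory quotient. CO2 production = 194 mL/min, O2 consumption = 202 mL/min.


RQ = VCO2 / VO2
RQ = 194 / 202
RQ = 0.9604


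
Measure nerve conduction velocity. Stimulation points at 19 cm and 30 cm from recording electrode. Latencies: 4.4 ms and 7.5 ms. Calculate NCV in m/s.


Distance = (30 - 19) / 100 = 0.11 m
dt = (7.5 - 4.4) / 1000 = 0.0031 s
NCV = dist / dt = 35.48 m/s


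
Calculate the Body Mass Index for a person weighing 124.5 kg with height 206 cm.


BMI = weight / height^2
height = 206 cm = 2.06 m
BMI = 124.5 / 2.06^2
BMI = 29.34 kg/m^2


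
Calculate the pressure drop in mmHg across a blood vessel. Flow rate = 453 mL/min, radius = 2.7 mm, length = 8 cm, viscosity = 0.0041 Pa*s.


dP = 8*mu*L*Q / (pi*r^4)
Q = 453 mL/min = 7.55e-06 m^3/s
dP = 118.66 Pa = 118.66 / 133.322 mmHg = 0.89 mmHg


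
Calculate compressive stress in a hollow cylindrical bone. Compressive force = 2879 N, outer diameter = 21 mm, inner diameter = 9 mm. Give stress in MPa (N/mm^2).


A = pi*(r_o^2 - r_i^2)
r_o = 10.5 mm, r_i = 4.5 mm
A = 282.743 mm^2
sigma = F/A = 2879 / 282.743
sigma = 10.18 MPa


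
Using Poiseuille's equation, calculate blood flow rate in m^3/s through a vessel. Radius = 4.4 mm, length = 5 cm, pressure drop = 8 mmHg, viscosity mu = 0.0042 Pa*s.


Q = pi*r^4*dP / (8*mu*L)
r = 0.0044 m, L = 0.05 m
dP = 8 mmHg = 1066.576 Pa
Q = 7.4755e-04 m^3/s


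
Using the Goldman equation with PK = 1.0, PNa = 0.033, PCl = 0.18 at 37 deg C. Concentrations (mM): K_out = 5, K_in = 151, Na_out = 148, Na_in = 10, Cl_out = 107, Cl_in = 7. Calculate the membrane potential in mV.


Vm = (RT/F)*ln((PK*Ko + PNa*Nao + PCl*Cli)/(PK*Ki + PNa*Nai + PCl*Clo))
Numer = 11.144, Denom = 170.59
Vm = -72.92 mV


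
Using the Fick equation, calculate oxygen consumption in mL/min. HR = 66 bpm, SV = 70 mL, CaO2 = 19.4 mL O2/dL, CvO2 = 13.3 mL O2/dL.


CO = HR*SV = 66*70/1000 = 4.62 L/min
a-v O2 diff = 19.4 - 13.3 = 6.1 mL/dL
VO2 = CO * (CaO2-CvO2) * 10 dL/L
VO2 = 4.62 * 6.1 * 10
VO2 = 281.8 mL/min


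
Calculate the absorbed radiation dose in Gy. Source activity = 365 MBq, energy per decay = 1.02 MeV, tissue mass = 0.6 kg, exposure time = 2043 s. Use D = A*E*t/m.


A = 365 MBq = 3.6500e+08 Bq
E = 1.02 MeV = 1.63404e-13 J
D = A*E*t/m = 3.6500e+08*1.63404e-13*2043/0.6
D = 0.2031 Gy


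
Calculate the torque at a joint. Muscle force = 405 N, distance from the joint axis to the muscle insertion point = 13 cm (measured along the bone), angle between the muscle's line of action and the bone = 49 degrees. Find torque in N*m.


Torque = F * d * sin(theta)   (moment arm = d*sin(theta))
d = 13 cm = 0.13 m
Torque = 405 * 0.13 * sin(49)
Torque = 39.74 N*m


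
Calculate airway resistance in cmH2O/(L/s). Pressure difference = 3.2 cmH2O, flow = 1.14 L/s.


R = dP / flow
R = 3.2 / 1.14
R = 2.807 cmH2O/(L/s)


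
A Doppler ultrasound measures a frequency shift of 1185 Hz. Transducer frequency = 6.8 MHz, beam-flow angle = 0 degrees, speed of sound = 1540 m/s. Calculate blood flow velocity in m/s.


v = fd * c / (2 * f0 * cos(theta))
v = 1185 * 1540 / (2 * 6.8000e+06 * cos(0))
v = 0.1342 m/s


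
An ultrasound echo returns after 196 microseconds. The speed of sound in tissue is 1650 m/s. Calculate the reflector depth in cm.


depth = c * t / 2
t = 196 us = 1.9600e-04 s
depth = 1650 * 1.9600e-04 / 2
depth = 0.1617 m = 16.17 cm


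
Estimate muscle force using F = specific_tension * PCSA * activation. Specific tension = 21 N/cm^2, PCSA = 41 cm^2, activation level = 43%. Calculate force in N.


F = sigma * PCSA * activation
F = 21 * 41 * 0.43
F = 370.2 N


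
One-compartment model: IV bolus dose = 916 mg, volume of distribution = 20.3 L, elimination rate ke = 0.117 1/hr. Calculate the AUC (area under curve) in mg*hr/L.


C0 = Dose/Vd = 916/20.3 = 45.1232 mg/L
AUC = C0/ke = 45.1232/0.117
AUC = 385.7 mg*hr/L


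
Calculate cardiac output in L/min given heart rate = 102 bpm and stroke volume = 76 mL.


CO = HR * SV
CO = 102 * 76 / 1000
CO = 7.752 L/min


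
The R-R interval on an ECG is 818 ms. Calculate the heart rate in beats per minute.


HR = 60 / RR_interval(s)
RR = 818 ms = 0.818 s
HR = 60 / 0.818 = 73.35 bpm


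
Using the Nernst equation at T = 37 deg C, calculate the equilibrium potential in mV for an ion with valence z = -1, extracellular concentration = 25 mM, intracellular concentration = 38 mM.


E = (RT/(zF)) * ln(C_out/C_in)
T = 37 + 273.15 = 310.15 K
E = (8.314 * 310.15 / (-1 * 96485)) * ln(25/38)
E = 11.19 mV


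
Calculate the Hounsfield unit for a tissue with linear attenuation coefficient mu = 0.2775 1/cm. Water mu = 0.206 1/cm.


HU = ((mu_tissue - mu_water) / mu_water) * 1000
HU = ((0.2775 - 0.206) / 0.206) * 1000
HU = 347.1


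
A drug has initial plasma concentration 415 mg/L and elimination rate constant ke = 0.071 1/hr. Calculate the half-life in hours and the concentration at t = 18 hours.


t_half = ln(2) / ke = 0.693147 / 0.071 = 9.763 hr
C(t) = C0 * exp(-ke*t) = 415 * exp(-0.071*18)
C(18) = 115.6 mg/L


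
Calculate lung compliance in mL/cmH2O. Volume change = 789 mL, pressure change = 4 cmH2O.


C = dV / dP
C = 789 / 4
C = 197.2 mL/cmH2O


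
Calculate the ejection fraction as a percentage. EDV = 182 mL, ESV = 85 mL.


SV = EDV - ESV = 182 - 85 = 97 mL
EF = SV/EDV * 100 = 97/182 * 100
EF = 53.3%


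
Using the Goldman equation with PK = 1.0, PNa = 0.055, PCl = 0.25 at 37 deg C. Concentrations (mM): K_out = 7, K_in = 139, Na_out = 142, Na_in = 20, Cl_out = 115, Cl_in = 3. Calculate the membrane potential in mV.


Vm = (RT/F)*ln((PK*Ko + PNa*Nao + PCl*Cli)/(PK*Ki + PNa*Nai + PCl*Clo))
Numer = 15.56, Denom = 168.85
Vm = -63.72 mV


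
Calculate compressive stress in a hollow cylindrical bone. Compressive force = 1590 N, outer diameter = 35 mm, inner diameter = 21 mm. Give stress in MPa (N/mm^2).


A = pi*(r_o^2 - r_i^2)
r_o = 17.5 mm, r_i = 10.5 mm
A = 615.752 mm^2
sigma = F/A = 1590 / 615.752
sigma = 2.582 MPa


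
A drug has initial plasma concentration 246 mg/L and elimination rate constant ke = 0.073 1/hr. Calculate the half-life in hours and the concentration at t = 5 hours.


t_half = ln(2) / ke = 0.693147 / 0.073 = 9.495 hr
C(t) = C0 * exp(-ke*t) = 246 * exp(-0.073*5)
C(5) = 170.8 mg/L


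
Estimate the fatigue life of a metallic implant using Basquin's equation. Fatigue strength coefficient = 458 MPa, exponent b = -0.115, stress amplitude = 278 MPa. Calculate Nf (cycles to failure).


sigma_a = sigma_f' * (2Nf)^b
2Nf = (sigma_a/sigma_f')^(1/b)
2Nf = (278/458)^(1/-0.115)
2Nf = 76.806369
Nf = 38.4


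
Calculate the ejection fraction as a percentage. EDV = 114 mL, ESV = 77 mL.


SV = EDV - ESV = 114 - 77 = 37 mL
EF = SV/EDV * 100 = 37/114 * 100
EF = 32.46%


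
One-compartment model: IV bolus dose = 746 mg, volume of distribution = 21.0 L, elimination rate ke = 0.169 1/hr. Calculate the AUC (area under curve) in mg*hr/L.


C0 = Dose/Vd = 746/21.0 = 35.5238 mg/L
AUC = C0/ke = 35.5238/0.169
AUC = 210.2 mg*hr/L


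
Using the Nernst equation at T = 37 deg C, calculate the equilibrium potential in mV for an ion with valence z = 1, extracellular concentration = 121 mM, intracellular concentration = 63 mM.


E = (RT/(zF)) * ln(C_out/C_in)
T = 37 + 273.15 = 310.15 K
E = (8.314 * 310.15 / (1 * 96485)) * ln(121/63)
E = 17.44 mV


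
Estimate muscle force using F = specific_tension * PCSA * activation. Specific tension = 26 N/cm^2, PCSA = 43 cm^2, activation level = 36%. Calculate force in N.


F = sigma * PCSA * activation
F = 26 * 43 * 0.36
F = 402.5 N


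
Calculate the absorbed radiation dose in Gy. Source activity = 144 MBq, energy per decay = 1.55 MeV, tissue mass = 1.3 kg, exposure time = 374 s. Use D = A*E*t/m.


A = 144 MBq = 1.4400e+08 Bq
E = 1.55 MeV = 2.4831e-13 J
D = A*E*t/m = 1.4400e+08*2.4831e-13*374/1.3
D = 0.01029 Gy


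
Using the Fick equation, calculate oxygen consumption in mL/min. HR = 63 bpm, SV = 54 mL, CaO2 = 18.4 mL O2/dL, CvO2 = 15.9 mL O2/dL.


CO = HR*SV = 63*54/1000 = 3.402 L/min
a-v O2 diff = 18.4 - 15.9 = 2.5 mL/dL
VO2 = CO * (CaO2-CvO2) * 10 dL/L
VO2 = 3.402 * 2.5 * 10
VO2 = 85.05 mL/min


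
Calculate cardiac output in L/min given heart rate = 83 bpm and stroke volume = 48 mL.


CO = HR * SV
CO = 83 * 48 / 1000
CO = 3.984 L/min


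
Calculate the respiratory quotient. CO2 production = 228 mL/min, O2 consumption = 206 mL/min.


RQ = VCO2 / VO2
RQ = 228 / 206
RQ = 1.107


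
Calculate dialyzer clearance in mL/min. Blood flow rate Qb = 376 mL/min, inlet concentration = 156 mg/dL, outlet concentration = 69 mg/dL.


K = Qb * (Cb_in - Cb_out) / Cb_in
K = 376 * (156 - 69) / 156
K = 209.7 mL/min


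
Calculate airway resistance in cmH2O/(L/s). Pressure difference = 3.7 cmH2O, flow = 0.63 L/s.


R = dP / flow
R = 3.7 / 0.63
R = 5.873 cmH2O/(L/s)


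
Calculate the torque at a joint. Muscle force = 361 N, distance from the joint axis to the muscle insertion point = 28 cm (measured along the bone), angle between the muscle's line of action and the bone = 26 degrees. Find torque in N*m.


Torque = F * d * sin(theta)   (moment arm = d*sin(theta))
d = 28 cm = 0.28 m
Torque = 361 * 0.28 * sin(26)
Torque = 44.31 N*m


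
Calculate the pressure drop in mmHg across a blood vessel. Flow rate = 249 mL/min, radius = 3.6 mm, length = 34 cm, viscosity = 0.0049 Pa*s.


dP = 8*mu*L*Q / (pi*r^4)
Q = 249 mL/min = 4.15e-06 m^3/s
dP = 104.822 Pa = 104.822 / 133.322 mmHg = 0.7862 mmHg


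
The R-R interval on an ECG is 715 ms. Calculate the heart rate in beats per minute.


HR = 60 / RR_interval(s)
RR = 715 ms = 0.715 s
HR = 60 / 0.715 = 83.92 bpm


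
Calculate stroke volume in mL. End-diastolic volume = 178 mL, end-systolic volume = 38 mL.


SV = EDV - ESV
SV = 178 - 38
SV = 140 mL


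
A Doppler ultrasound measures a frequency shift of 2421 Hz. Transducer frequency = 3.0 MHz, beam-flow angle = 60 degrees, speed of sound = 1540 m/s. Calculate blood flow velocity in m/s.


v = fd * c / (2 * f0 * cos(theta))
v = 2421 * 1540 / (2 * 3.0000e+06 * cos(60))
v = 1.243 m/s


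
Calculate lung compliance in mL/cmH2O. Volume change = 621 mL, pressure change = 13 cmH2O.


C = dV / dP
C = 621 / 13
C = 47.77 mL/cmH2O


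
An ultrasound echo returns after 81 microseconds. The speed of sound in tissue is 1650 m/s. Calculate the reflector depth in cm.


depth = c * t / 2
t = 81 us = 8.1000e-05 s
depth = 1650 * 8.1000e-05 / 2
depth = 0.066825 m = 6.6825 cm


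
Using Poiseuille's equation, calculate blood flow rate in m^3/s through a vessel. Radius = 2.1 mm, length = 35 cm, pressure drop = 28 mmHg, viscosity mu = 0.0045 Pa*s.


Q = pi*r^4*dP / (8*mu*L)
r = 0.0021 m, L = 0.35 m
dP = 28 mmHg = 3733.016 Pa
Q = 1.8102e-05 m^3/s


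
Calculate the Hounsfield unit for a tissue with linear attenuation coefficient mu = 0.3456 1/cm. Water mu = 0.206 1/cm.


HU = ((mu_tissue - mu_water) / mu_water) * 1000
HU = ((0.3456 - 0.206) / 0.206) * 1000
HU = 677.7


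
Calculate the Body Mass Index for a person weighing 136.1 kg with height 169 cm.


BMI = weight / height^2
height = 169 cm = 1.69 m
BMI = 136.1 / 1.69^2
BMI = 47.65 kg/m^2


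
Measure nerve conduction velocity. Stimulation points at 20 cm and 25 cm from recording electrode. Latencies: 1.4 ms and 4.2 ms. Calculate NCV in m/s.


Distance = (25 - 20) / 100 = 0.05 m
dt = (4.2 - 1.4) / 1000 = 0.0028 s
NCV = dist / dt = 17.86 m/s


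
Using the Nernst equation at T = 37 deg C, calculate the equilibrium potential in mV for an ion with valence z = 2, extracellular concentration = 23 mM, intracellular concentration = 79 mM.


E = (RT/(zF)) * ln(C_out/C_in)
T = 37 + 273.15 = 310.15 K
E = (8.314 * 310.15 / (2 * 96485)) * ln(23/79)
E = -16.49 mV


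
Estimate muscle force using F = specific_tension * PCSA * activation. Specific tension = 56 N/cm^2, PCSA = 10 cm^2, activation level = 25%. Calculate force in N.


F = sigma * PCSA * activation
F = 56 * 10 * 0.25
F = 140 N


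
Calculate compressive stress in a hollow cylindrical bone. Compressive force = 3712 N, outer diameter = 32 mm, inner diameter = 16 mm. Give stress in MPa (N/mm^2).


A = pi*(r_o^2 - r_i^2)
r_o = 16 mm, r_i = 8 mm
A = 603.186 mm^2
sigma = F/A = 3712 / 603.186
sigma = 6.154 MPa


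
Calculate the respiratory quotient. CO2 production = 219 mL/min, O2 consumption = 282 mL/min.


RQ = VCO2 / VO2
RQ = 219 / 282
RQ = 0.7766


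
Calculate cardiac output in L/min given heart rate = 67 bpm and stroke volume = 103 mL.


CO = HR * SV
CO = 67 * 103 / 1000
CO = 6.901 L/min


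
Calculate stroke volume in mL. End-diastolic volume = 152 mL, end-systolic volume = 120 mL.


SV = EDV - ESV
SV = 152 - 120
SV = 32 mL


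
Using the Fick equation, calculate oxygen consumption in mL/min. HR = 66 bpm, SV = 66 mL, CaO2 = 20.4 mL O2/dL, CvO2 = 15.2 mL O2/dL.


CO = HR*SV = 66*66/1000 = 4.356 L/min
a-v O2 diff = 20.4 - 15.2 = 5.2 mL/dL
VO2 = CO * (CaO2-CvO2) * 10 dL/L
VO2 = 4.356 * 5.2 * 10
VO2 = 226.5 mL/min


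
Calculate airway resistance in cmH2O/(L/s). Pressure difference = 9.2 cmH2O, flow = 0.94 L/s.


R = dP / flow
R = 9.2 / 0.94
R = 9.787 cmH2O/(L/s)


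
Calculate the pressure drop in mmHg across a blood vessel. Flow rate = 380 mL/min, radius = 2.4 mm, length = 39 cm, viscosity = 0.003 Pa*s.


dP = 8*mu*L*Q / (pi*r^4)
Q = 380 mL/min = 6.33333e-06 m^3/s
dP = 568.739 Pa = 568.739 / 133.322 mmHg = 4.266 mmHg


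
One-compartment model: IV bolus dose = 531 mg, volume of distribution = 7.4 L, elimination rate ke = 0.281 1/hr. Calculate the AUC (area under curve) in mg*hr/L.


C0 = Dose/Vd = 531/7.4 = 71.7568 mg/L
AUC = C0/ke = 71.7568/0.281
AUC = 255.4 mg*hr/L


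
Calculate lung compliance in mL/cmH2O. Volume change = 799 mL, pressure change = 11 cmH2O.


C = dV / dP
C = 799 / 11
C = 72.64 mL/cmH2O


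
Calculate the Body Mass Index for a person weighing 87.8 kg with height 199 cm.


BMI = weight / height^2
height = 199 cm = 1.99 m
BMI = 87.8 / 1.99^2
BMI = 22.17 kg/m^2


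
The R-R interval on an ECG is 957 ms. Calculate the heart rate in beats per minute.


HR = 60 / RR_interval(s)
RR = 957 ms = 0.957 s
HR = 60 / 0.957 = 62.7 bpm


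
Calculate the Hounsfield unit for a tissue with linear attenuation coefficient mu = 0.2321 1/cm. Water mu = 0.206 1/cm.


HU = ((mu_tissue - mu_water) / mu_water) * 1000
HU = ((0.2321 - 0.206) / 0.206) * 1000
HU = 126.7


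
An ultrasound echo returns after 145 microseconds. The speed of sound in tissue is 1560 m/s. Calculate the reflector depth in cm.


depth = c * t / 2
t = 145 us = 1.4500e-04 s
depth = 1560 * 1.4500e-04 / 2
depth = 0.1131 m = 11.31 cm


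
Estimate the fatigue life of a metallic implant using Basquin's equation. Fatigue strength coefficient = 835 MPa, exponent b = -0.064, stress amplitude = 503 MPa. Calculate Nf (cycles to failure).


sigma_a = sigma_f' * (2Nf)^b
2Nf = (sigma_a/sigma_f')^(1/b)
2Nf = (503/835)^(1/-0.064)
2Nf = 2750.1185
Nf = 1375


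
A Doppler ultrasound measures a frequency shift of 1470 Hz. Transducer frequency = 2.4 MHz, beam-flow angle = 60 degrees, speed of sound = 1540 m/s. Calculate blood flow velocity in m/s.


v = fd * c / (2 * f0 * cos(theta))
v = 1470 * 1540 / (2 * 2.4000e+06 * cos(60))
v = 0.9432 m/s


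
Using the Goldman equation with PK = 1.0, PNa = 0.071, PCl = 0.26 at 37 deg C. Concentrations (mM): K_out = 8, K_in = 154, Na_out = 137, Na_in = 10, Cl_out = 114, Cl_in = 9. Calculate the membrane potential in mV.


Vm = (RT/F)*ln((PK*Ko + PNa*Nao + PCl*Cli)/(PK*Ki + PNa*Nai + PCl*Clo))
Numer = 20.067, Denom = 184.35
Vm = -59.27 mV


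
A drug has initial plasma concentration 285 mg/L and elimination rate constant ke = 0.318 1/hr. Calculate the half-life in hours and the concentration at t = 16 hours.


t_half = ln(2) / ke = 0.693147 / 0.318 = 2.18 hr
C(t) = C0 * exp(-ke*t) = 285 * exp(-0.318*16)
C(16) = 1.759 mg/L


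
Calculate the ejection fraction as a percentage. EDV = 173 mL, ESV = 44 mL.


SV = EDV - ESV = 173 - 44 = 129 mL
EF = SV/EDV * 100 = 129/173 * 100
EF = 74.57%


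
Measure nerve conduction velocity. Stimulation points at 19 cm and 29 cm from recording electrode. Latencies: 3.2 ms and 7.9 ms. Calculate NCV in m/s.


Distance = (29 - 19) / 100 = 0.1 m
dt = (7.9 - 3.2) / 1000 = 0.0047 s
NCV = dist / dt = 21.28 m/s


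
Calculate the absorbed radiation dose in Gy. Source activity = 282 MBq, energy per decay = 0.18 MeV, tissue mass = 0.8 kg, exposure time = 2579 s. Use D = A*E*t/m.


A = 282 MBq = 2.8200e+08 Bq
E = 0.18 MeV = 2.8836e-14 J
D = A*E*t/m = 2.8200e+08*2.8836e-14*2579/0.8
D = 0.02621 Gy


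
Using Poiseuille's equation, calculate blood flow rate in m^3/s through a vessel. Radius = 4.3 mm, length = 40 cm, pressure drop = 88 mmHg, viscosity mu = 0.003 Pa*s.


Q = pi*r^4*dP / (8*mu*L)
r = 0.0043 m, L = 0.4 m
dP = 88 mmHg = 11732.336 Pa
Q = 0.001313 m^3/s


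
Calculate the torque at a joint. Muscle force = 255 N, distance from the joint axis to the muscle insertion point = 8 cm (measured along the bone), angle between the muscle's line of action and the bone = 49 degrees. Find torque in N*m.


Torque = F * d * sin(theta)   (moment arm = d*sin(theta))
d = 8 cm = 0.08 m
Torque = 255 * 0.08 * sin(49)
Torque = 15.4 N*m


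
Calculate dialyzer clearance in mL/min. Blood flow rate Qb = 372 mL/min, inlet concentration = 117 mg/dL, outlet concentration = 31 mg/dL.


K = Qb * (Cb_in - Cb_out) / Cb_in
K = 372 * (117 - 31) / 117
K = 273.4 mL/min


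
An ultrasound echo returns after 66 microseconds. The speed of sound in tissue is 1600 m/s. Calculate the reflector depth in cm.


depth = c * t / 2
t = 66 us = 6.6000e-05 s
depth = 1600 * 6.6000e-05 / 2
depth = 0.0528 m = 5.28 cm


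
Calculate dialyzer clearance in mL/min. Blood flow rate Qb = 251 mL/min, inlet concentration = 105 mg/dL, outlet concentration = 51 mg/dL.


K = Qb * (Cb_in - Cb_out) / Cb_in
K = 251 * (105 - 51) / 105
K = 129.1 mL/min


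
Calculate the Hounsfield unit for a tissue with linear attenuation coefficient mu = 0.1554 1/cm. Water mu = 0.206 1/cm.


HU = ((mu_tissue - mu_water) / mu_water) * 1000
HU = ((0.1554 - 0.206) / 0.206) * 1000
HU = -245.6


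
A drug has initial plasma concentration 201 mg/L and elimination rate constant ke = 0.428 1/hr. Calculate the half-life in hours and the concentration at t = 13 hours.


t_half = ln(2) / ke = 0.693147 / 0.428 = 1.62 hr
C(t) = C0 * exp(-ke*t) = 201 * exp(-0.428*13)
C(13) = 0.7705 mg/L


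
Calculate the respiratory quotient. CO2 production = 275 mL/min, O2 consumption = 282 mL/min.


RQ = VCO2 / VO2
RQ = 275 / 282
RQ = 0.9752


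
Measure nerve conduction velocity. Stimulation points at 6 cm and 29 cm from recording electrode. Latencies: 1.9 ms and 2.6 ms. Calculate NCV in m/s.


Distance = (29 - 6) / 100 = 0.23 m
dt = (2.6 - 1.9) / 1000 = 7.0000e-04 s
NCV = dist / dt = 328.6 m/s


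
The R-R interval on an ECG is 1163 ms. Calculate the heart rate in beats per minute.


HR = 60 / RR_interval(s)
RR = 1163 ms = 1.163 s
HR = 60 / 1.163 = 51.59 bpm


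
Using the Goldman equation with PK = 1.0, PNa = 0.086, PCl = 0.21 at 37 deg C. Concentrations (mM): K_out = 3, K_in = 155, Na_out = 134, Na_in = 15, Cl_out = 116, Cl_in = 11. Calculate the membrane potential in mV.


Vm = (RT/F)*ln((PK*Ko + PNa*Nao + PCl*Cli)/(PK*Ki + PNa*Nai + PCl*Clo))
Numer = 16.834, Denom = 180.65
Vm = -63.42 mV


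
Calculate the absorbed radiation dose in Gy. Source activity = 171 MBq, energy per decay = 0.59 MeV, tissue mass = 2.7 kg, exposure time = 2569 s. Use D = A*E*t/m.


A = 171 MBq = 1.7100e+08 Bq
E = 0.59 MeV = 9.4518e-14 J
D = A*E*t/m = 1.7100e+08*9.4518e-14*2569/2.7
D = 0.01538 Gy


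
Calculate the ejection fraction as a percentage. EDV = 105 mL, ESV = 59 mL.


SV = EDV - ESV = 105 - 59 = 46 mL
EF = SV/EDV * 100 = 46/105 * 100
EF = 43.81%


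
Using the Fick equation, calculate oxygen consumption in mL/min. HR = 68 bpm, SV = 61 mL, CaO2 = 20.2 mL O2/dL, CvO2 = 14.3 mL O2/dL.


CO = HR*SV = 68*61/1000 = 4.148 L/min
a-v O2 diff = 20.2 - 14.3 = 5.9 mL/dL
VO2 = CO * (CaO2-CvO2) * 10 dL/L
VO2 = 4.148 * 5.9 * 10
VO2 = 244.7 mL/min


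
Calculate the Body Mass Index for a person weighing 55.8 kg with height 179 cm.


BMI = weight / height^2
height = 179 cm = 1.79 m
BMI = 55.8 / 1.79^2
BMI = 17.42 kg/m^2


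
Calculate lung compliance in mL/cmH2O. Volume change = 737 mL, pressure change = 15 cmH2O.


C = dV / dP
C = 737 / 15
C = 49.13 mL/cmH2O


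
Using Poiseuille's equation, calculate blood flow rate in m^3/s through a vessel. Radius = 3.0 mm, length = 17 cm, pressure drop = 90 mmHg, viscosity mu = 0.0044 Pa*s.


Q = pi*r^4*dP / (8*mu*L)
r = 0.003 m, L = 0.17 m
dP = 90 mmHg = 11998.98 Pa
Q = 5.1026e-04 m^3/s


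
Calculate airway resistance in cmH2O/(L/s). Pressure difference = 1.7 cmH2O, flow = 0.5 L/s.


R = dP / flow
R = 1.7 / 0.5
R = 3.4 cmH2O/(L/s)


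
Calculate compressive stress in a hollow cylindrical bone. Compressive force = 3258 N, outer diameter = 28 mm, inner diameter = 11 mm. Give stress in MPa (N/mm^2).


A = pi*(r_o^2 - r_i^2)
r_o = 14 mm, r_i = 5.5 mm
A = 520.719 mm^2
sigma = F/A = 3258 / 520.719
sigma = 6.257 MPa


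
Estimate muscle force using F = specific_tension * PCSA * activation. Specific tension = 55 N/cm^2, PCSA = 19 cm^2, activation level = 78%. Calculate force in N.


F = sigma * PCSA * activation
F = 55 * 19 * 0.78
F = 815.1 N


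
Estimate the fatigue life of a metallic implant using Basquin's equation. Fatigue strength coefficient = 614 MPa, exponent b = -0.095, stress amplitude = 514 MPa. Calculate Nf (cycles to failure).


sigma_a = sigma_f' * (2Nf)^b
2Nf = (sigma_a/sigma_f')^(1/b)
2Nf = (514/614)^(1/-0.095)
2Nf = 6.496611
Nf = 3.248


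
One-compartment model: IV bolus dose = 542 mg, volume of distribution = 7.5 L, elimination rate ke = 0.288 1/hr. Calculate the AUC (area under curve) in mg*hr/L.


C0 = Dose/Vd = 542/7.5 = 72.2667 mg/L
AUC = C0/ke = 72.2667/0.288
AUC = 250.9 mg*hr/L


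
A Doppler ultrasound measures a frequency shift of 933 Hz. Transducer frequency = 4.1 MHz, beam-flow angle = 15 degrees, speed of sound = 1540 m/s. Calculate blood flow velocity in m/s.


v = fd * c / (2 * f0 * cos(theta))
v = 933 * 1540 / (2 * 4.1000e+06 * cos(15))
v = 0.1814 m/s


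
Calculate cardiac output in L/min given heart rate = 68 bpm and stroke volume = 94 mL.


CO = HR * SV
CO = 68 * 94 / 1000
CO = 6.392 L/min


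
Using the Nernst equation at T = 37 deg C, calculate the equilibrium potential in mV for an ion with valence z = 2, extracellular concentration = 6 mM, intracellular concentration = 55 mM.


E = (RT/(zF)) * ln(C_out/C_in)
T = 37 + 273.15 = 310.15 K
E = (8.314 * 310.15 / (2 * 96485)) * ln(6/55)
E = -29.61 mV


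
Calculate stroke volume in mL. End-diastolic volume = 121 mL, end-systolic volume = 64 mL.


SV = EDV - ESV
SV = 121 - 64
SV = 57 mL


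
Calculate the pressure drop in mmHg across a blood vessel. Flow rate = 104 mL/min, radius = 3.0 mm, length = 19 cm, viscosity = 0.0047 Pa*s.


dP = 8*mu*L*Q / (pi*r^4)
Q = 104 mL/min = 1.73333e-06 m^3/s
dP = 48.6618 Pa = 48.6618 / 133.322 mmHg = 0.365 mmHg


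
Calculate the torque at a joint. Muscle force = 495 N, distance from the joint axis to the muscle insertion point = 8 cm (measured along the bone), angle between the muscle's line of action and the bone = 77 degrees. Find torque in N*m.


Torque = F * d * sin(theta)   (moment arm = d*sin(theta))
d = 8 cm = 0.08 m
Torque = 495 * 0.08 * sin(77)
Torque = 38.59 N*m


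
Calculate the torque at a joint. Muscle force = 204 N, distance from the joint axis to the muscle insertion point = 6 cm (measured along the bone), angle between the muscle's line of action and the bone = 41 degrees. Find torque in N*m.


Torque = F * d * sin(theta)   (moment arm = d*sin(theta))
d = 6 cm = 0.06 m
Torque = 204 * 0.06 * sin(41)
Torque = 8.03 N*m


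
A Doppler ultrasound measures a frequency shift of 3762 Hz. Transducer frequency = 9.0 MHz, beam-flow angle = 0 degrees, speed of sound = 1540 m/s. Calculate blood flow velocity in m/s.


v = fd * c / (2 * f0 * cos(theta))
v = 3762 * 1540 / (2 * 9.0000e+06 * cos(0))
v = 0.3219 m/s


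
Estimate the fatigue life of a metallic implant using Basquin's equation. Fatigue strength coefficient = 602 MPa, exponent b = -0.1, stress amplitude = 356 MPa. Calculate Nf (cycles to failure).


sigma_a = sigma_f' * (2Nf)^b
2Nf = (sigma_a/sigma_f')^(1/b)
2Nf = (356/602)^(1/-0.1)
2Nf = 191.18989
Nf = 95.59


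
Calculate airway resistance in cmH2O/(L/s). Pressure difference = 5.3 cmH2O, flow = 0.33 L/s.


R = dP / flow
R = 5.3 / 0.33
R = 16.06 cmH2O/(L/s)


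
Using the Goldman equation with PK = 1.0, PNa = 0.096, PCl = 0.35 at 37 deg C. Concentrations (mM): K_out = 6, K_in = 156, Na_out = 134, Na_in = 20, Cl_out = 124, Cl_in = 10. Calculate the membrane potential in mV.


Vm = (RT/F)*ln((PK*Ko + PNa*Nao + PCl*Cli)/(PK*Ki + PNa*Nai + PCl*Clo))
Numer = 22.364, Denom = 201.32
Vm = -58.73 mV


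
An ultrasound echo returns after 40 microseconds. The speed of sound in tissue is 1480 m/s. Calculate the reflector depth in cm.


depth = c * t / 2
t = 40 us = 4.0000e-05 s
depth = 1480 * 4.0000e-05 / 2
depth = 0.0296 m = 2.96 cm


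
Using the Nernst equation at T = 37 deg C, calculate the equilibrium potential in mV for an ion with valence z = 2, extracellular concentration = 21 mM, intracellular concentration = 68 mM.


E = (RT/(zF)) * ln(C_out/C_in)
T = 37 + 273.15 = 310.15 K
E = (8.314 * 310.15 / (2 * 96485)) * ln(21/68)
E = -15.7 mV


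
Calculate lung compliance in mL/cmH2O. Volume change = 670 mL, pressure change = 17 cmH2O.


C = dV / dP
C = 670 / 17
C = 39.41 mL/cmH2O


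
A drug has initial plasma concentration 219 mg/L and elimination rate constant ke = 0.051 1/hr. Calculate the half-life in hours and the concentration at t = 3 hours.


t_half = ln(2) / ke = 0.693147 / 0.051 = 13.59 hr
C(t) = C0 * exp(-ke*t) = 219 * exp(-0.051*3)
C(3) = 187.9 mg/L


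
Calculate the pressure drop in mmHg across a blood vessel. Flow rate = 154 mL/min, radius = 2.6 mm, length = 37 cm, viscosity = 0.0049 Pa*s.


dP = 8*mu*L*Q / (pi*r^4)
Q = 154 mL/min = 2.56667e-06 m^3/s
dP = 259.307 Pa = 259.307 / 133.322 mmHg = 1.945 mmHg


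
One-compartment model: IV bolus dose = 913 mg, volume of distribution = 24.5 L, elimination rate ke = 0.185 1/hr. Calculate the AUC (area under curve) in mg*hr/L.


C0 = Dose/Vd = 913/24.5 = 37.2653 mg/L
AUC = C0/ke = 37.2653/0.185
AUC = 201.4 mg*hr/L


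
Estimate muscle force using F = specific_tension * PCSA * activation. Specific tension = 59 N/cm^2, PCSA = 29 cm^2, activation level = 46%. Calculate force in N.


F = sigma * PCSA * activation
F = 59 * 29 * 0.46
F = 787.1 N


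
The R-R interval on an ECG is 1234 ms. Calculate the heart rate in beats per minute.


HR = 60 / RR_interval(s)
RR = 1234 ms = 1.234 s
HR = 60 / 1.234 = 48.62 bpm


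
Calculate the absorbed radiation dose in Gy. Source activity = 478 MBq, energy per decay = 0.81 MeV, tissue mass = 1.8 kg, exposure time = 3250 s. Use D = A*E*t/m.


A = 478 MBq = 4.7800e+08 Bq
E = 0.81 MeV = 1.29762e-13 J
D = A*E*t/m = 4.7800e+08*1.29762e-13*3250/1.8
D = 0.112 Gy


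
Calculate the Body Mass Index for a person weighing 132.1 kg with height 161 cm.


BMI = weight / height^2
height = 161 cm = 1.61 m
BMI = 132.1 / 1.61^2
BMI = 50.96 kg/m^2


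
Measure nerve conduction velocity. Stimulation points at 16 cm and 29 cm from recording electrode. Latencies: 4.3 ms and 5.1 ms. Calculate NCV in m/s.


Distance = (29 - 16) / 100 = 0.13 m
dt = (5.1 - 4.3) / 1000 = 8.0000e-04 s
NCV = dist / dt = 162.5 m/s


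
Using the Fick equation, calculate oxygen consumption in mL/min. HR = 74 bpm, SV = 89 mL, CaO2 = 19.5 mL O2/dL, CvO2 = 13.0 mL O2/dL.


CO = HR*SV = 74*89/1000 = 6.586 L/min
a-v O2 diff = 19.5 - 13.0 = 6.5 mL/dL
VO2 = CO * (CaO2-CvO2) * 10 dL/L
VO2 = 6.586 * 6.5 * 10
VO2 = 428.1 mL/min


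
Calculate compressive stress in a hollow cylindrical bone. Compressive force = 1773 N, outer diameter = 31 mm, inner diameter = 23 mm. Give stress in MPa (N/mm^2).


A = pi*(r_o^2 - r_i^2)
r_o = 15.5 mm, r_i = 11.5 mm
A = 339.292 mm^2
sigma = F/A = 1773 / 339.292
sigma = 5.226 MPa


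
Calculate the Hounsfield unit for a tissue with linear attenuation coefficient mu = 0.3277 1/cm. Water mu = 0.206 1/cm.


HU = ((mu_tissue - mu_water) / mu_water) * 1000
HU = ((0.3277 - 0.206) / 0.206) * 1000
HU = 590.8


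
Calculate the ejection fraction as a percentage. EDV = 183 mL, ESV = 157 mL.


SV = EDV - ESV = 183 - 157 = 26 mL
EF = SV/EDV * 100 = 26/183 * 100
EF = 14.21%


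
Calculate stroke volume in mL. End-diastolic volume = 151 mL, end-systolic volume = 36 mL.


SV = EDV - ESV
SV = 151 - 36
SV = 115 mL


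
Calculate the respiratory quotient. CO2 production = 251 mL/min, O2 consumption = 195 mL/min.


RQ = VCO2 / VO2
RQ = 251 / 195
RQ = 1.287


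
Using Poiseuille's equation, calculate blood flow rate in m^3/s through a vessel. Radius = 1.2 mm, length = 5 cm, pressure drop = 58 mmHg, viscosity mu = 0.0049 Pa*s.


Q = pi*r^4*dP / (8*mu*L)
r = 0.0012 m, L = 0.05 m
dP = 58 mmHg = 7732.676 Pa
Q = 2.5701e-05 m^3/s


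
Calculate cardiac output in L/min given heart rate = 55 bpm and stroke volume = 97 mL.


CO = HR * SV
CO = 55 * 97 / 1000
CO = 5.335 L/min


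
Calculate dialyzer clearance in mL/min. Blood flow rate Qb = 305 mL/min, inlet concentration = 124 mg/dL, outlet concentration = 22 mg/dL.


K = Qb * (Cb_in - Cb_out) / Cb_in
K = 305 * (124 - 22) / 124
K = 250.9 mL/min


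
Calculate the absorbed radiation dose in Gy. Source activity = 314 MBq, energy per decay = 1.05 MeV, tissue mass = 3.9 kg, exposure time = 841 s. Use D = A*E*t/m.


A = 314 MBq = 3.1400e+08 Bq
E = 1.05 MeV = 1.6821e-13 J
D = A*E*t/m = 3.1400e+08*1.6821e-13*841/3.9
D = 0.01139 Gy


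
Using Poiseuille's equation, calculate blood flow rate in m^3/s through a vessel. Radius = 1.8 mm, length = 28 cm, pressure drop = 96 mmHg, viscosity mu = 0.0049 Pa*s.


Q = pi*r^4*dP / (8*mu*L)
r = 0.0018 m, L = 0.28 m
dP = 96 mmHg = 12798.912 Pa
Q = 3.8456e-05 m^3/s


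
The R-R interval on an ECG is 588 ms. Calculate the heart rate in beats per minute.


HR = 60 / RR_interval(s)
RR = 588 ms = 0.588 s
HR = 60 / 0.588 = 102 bpm


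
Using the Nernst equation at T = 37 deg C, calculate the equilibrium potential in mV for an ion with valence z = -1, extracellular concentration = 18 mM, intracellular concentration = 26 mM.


E = (RT/(zF)) * ln(C_out/C_in)
T = 37 + 273.15 = 310.15 K
E = (8.314 * 310.15 / (-1 * 96485)) * ln(18/26)
E = 9.828 mV


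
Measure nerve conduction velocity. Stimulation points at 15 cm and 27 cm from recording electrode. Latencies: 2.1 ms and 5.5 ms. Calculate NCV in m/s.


Distance = (27 - 15) / 100 = 0.12 m
dt = (5.5 - 2.1) / 1000 = 0.0034 s
NCV = dist / dt = 35.29 m/s


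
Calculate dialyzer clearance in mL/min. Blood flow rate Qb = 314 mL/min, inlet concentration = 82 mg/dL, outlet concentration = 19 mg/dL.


K = Qb * (Cb_in - Cb_out) / Cb_in
K = 314 * (82 - 19) / 82
K = 241.2 mL/min


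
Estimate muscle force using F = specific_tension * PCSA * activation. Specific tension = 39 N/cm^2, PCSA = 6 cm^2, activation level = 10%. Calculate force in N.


F = sigma * PCSA * activation
F = 39 * 6 * 0.1
F = 23.4 N


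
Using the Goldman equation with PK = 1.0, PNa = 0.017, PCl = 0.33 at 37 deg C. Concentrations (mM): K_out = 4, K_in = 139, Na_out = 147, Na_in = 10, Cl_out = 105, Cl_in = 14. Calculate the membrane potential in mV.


Vm = (RT/F)*ln((PK*Ko + PNa*Nao + PCl*Cli)/(PK*Ki + PNa*Nai + PCl*Clo))
Numer = 11.119, Denom = 173.82
Vm = -73.48 mV


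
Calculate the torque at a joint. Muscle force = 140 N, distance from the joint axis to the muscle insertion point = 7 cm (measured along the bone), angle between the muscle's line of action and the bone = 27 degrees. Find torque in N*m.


Torque = F * d * sin(theta)   (moment arm = d*sin(theta))
d = 7 cm = 0.07 m
Torque = 140 * 0.07 * sin(27)
Torque = 4.449 N*m


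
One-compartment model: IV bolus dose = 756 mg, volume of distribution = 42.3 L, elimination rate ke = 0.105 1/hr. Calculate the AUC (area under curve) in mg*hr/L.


C0 = Dose/Vd = 756/42.3 = 17.8723 mg/L
AUC = C0/ke = 17.8723/0.105
AUC = 170.2 mg*hr/L


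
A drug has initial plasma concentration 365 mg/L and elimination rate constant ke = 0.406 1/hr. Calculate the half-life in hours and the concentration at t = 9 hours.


t_half = ln(2) / ke = 0.693147 / 0.406 = 1.707 hr
C(t) = C0 * exp(-ke*t) = 365 * exp(-0.406*9)
C(9) = 9.449 mg/L


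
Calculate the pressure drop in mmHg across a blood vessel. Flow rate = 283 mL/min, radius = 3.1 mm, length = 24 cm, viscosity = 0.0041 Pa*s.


dP = 8*mu*L*Q / (pi*r^4)
Q = 283 mL/min = 4.71667e-06 m^3/s
dP = 127.975 Pa = 127.975 / 133.322 mmHg = 0.9599 mmHg


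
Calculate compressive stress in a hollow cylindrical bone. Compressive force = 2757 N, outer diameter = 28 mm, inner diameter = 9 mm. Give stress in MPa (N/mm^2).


A = pi*(r_o^2 - r_i^2)
r_o = 14 mm, r_i = 4.5 mm
A = 552.135 mm^2
sigma = F/A = 2757 / 552.135
sigma = 4.993 MPa


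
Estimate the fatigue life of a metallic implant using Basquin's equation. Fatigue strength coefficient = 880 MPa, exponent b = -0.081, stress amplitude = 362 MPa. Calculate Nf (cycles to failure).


sigma_a = sigma_f' * (2Nf)^b
2Nf = (sigma_a/sigma_f')^(1/b)
2Nf = (362/880)^(1/-0.081)
2Nf = 57895.289
Nf = 2.895e+04


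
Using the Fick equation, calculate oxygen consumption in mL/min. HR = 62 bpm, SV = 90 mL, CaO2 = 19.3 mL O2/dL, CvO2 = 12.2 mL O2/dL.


CO = HR*SV = 62*90/1000 = 5.58 L/min
a-v O2 diff = 19.3 - 12.2 = 7.1 mL/dL
VO2 = CO * (CaO2-CvO2) * 10 dL/L
VO2 = 5.58 * 7.1 * 10
VO2 = 396.2 mL/min


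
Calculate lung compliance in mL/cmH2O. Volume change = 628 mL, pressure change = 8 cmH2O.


C = dV / dP
C = 628 / 8
C = 78.5 mL/cmH2O


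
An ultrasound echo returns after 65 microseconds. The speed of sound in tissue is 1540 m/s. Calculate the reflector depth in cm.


depth = c * t / 2
t = 65 us = 6.5000e-05 s
depth = 1540 * 6.5000e-05 / 2
depth = 0.05005 m = 5.005 cm


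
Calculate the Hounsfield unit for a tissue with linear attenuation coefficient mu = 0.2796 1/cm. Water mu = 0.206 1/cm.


HU = ((mu_tissue - mu_water) / mu_water) * 1000
HU = ((0.2796 - 0.206) / 0.206) * 1000
HU = 357.3


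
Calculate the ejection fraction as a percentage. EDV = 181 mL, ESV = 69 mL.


SV = EDV - ESV = 181 - 69 = 112 mL
EF = SV/EDV * 100 = 112/181 * 100
EF = 61.88%


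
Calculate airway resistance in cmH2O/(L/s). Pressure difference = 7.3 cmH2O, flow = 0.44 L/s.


R = dP / flow
R = 7.3 / 0.44
R = 16.59 cmH2O/(L/s)


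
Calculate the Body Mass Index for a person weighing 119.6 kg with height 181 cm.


BMI = weight / height^2
height = 181 cm = 1.81 m
BMI = 119.6 / 1.81^2
BMI = 36.51 kg/m^2


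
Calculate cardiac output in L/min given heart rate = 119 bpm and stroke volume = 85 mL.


CO = HR * SV
CO = 119 * 85 / 1000
CO = 10.12 L/min


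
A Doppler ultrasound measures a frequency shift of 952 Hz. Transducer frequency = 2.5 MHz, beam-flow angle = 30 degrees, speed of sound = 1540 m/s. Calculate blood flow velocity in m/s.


v = fd * c / (2 * f0 * cos(theta))
v = 952 * 1540 / (2 * 2.5000e+06 * cos(30))
v = 0.3386 m/s


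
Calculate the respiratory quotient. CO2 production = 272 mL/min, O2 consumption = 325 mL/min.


RQ = VCO2 / VO2
RQ = 272 / 325
RQ = 0.8369


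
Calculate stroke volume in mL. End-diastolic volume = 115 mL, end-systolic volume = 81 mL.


SV = EDV - ESV
SV = 115 - 81
SV = 34 mL


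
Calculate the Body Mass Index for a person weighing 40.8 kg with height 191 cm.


BMI = weight / height^2
height = 191 cm = 1.91 m
BMI = 40.8 / 1.91^2
BMI = 11.18 kg/m^2


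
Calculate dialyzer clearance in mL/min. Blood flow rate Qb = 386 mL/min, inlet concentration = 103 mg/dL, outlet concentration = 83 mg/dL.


K = Qb * (Cb_in - Cb_out) / Cb_in
K = 386 * (103 - 83) / 103
K = 74.95 mL/min


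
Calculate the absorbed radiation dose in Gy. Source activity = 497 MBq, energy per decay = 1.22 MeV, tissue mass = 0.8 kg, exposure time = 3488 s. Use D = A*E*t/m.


A = 497 MBq = 4.9700e+08 Bq
E = 1.22 MeV = 1.95444e-13 J
D = A*E*t/m = 4.9700e+08*1.95444e-13*3488/0.8
D = 0.4235 Gy


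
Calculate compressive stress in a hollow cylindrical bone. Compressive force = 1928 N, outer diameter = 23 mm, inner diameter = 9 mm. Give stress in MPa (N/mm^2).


A = pi*(r_o^2 - r_i^2)
r_o = 11.5 mm, r_i = 4.5 mm
A = 351.858 mm^2
sigma = F/A = 1928 / 351.858
sigma = 5.479 MPa


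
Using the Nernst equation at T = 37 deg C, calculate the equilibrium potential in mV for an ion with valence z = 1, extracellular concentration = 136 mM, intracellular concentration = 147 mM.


E = (RT/(zF)) * ln(C_out/C_in)
T = 37 + 273.15 = 310.15 K
E = (8.314 * 310.15 / (1 * 96485)) * ln(136/147)
E = -2.079 mV


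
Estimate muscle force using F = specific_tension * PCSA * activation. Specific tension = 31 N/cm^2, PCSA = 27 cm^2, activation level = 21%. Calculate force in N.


F = sigma * PCSA * activation
F = 31 * 27 * 0.21
F = 175.8 N


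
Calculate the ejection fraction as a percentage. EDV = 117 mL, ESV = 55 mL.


SV = EDV - ESV = 117 - 55 = 62 mL
EF = SV/EDV * 100 = 62/117 * 100
EF = 52.99%


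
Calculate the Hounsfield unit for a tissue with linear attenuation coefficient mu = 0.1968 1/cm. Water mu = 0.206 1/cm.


HU = ((mu_tissue - mu_water) / mu_water) * 1000
HU = ((0.1968 - 0.206) / 0.206) * 1000
HU = -44.66


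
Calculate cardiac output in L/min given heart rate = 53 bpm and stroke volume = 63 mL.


CO = HR * SV
CO = 53 * 63 / 1000
CO = 3.339 L/min


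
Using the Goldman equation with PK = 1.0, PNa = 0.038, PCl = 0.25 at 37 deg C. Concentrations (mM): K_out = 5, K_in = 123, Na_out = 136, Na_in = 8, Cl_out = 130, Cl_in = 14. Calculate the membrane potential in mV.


Vm = (RT/F)*ln((PK*Ko + PNa*Nao + PCl*Cli)/(PK*Ki + PNa*Nai + PCl*Clo))
Numer = 13.668, Denom = 155.804
Vm = -65.04 mV


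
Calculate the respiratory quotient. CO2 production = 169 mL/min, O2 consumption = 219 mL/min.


RQ = VCO2 / VO2
RQ = 169 / 219
RQ = 0.7717


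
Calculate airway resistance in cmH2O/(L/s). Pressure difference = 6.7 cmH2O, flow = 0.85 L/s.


R = dP / flow
R = 6.7 / 0.85
R = 7.882 cmH2O/(L/s)


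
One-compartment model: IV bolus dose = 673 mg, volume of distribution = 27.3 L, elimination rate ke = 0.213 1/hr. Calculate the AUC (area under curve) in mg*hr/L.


C0 = Dose/Vd = 673/27.3 = 24.652 mg/L
AUC = C0/ke = 24.652/0.213
AUC = 115.7 mg*hr/L


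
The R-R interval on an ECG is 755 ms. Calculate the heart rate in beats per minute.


HR = 60 / RR_interval(s)
RR = 755 ms = 0.755 s
HR = 60 / 0.755 = 79.47 bpm


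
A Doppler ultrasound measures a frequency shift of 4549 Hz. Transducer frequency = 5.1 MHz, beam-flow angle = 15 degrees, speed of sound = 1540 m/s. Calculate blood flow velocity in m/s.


v = fd * c / (2 * f0 * cos(theta))
v = 4549 * 1540 / (2 * 5.1000e+06 * cos(15))
v = 0.711 m/s
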